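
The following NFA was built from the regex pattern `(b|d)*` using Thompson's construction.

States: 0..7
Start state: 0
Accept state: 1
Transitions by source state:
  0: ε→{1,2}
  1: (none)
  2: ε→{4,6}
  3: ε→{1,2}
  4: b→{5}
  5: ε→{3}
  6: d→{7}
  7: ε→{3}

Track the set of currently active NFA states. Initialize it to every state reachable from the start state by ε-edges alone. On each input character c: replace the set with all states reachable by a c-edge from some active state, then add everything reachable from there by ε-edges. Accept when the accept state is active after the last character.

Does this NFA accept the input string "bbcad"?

Answer: REJECT

Derivation:
initial (ε-close {0}): {0,1,2,4,6}
'b' @ 1: {1,2,3,4,5,6}  [accepting]
'b' @ 2: {1,2,3,4,5,6}  [accepting]
'c' @ 3: {}  — state set empty
rest 'ad' ignored (set empty)
end set {} — state 1 not in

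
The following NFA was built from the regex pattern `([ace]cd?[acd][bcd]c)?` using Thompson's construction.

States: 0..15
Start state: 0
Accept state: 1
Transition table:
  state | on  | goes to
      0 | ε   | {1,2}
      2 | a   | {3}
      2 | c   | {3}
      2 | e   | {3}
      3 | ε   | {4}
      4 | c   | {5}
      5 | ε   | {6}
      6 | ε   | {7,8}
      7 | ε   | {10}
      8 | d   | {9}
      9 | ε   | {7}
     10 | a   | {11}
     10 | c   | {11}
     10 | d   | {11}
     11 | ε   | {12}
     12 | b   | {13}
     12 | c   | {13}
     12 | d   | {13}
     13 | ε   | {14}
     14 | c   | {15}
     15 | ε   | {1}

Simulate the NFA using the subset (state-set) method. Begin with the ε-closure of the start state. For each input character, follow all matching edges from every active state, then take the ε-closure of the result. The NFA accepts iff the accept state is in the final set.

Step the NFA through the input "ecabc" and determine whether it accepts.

Answer: ACCEPT

Trace:
start: ε-closure({0}) = {0,1,2}
'e' @ 1: {3,4}
'c' @ 2: {5,6,7,8,10}
'a' @ 3: {11,12}
'b' @ 4: {13,14}
'c' @ 5: {1,15}  [accepting]
final: {1,15}; accept 1 in set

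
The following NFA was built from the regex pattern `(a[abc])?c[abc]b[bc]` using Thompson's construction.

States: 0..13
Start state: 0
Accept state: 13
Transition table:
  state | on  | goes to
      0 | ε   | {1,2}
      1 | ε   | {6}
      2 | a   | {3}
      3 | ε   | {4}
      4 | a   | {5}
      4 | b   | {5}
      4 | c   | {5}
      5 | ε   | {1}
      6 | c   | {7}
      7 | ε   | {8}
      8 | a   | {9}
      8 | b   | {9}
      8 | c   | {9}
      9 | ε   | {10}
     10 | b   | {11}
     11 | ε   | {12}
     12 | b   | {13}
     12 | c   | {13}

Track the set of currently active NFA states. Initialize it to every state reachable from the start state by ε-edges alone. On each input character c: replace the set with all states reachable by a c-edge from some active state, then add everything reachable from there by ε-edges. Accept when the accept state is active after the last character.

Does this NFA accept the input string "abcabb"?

S₀ = ε-closure({0}) = {0,1,2,6}
'a' @ 1: {3,4}
'b' @ 2: {1,5,6}
'c' @ 3: {7,8}
'a' @ 4: {9,10}
'b' @ 5: {11,12}
'b' @ 6: {13}  (accept∈set)
final: {13}; accept 13 in set

Answer: ACCEPT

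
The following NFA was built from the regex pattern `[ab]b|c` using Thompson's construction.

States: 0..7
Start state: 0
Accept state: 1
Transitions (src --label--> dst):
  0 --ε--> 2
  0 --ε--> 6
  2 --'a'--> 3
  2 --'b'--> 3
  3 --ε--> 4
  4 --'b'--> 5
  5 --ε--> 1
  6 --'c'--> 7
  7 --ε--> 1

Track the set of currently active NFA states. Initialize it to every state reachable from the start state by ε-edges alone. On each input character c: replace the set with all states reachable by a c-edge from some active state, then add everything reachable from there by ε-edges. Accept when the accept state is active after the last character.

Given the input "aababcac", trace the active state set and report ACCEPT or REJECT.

Answer: REJECT

Trace:
initial (ε-close {0}): {0,2,6}
'a' @ 1: {3,4}
'a' @ 2: {}  — dead — no transitions
rest 'babcac' ignored (set empty)
after full input: {}  (accept=1 not in)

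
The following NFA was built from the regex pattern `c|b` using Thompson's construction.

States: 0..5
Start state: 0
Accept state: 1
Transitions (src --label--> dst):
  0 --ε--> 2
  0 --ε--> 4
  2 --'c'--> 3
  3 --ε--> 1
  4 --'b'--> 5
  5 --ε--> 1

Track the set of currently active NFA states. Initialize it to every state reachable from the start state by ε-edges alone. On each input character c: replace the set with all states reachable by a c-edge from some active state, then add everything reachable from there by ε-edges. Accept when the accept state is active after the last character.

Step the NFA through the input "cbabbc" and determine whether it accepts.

S₀ = ε-closure({0}) = {0,2,4}
'c' @ 1: {1,3}  [accepting]
'b' @ 2: {}  — state set empty
rest 'abbc' ignored (set empty)
after full input: {}  (accept=1 not in)

Answer: REJECT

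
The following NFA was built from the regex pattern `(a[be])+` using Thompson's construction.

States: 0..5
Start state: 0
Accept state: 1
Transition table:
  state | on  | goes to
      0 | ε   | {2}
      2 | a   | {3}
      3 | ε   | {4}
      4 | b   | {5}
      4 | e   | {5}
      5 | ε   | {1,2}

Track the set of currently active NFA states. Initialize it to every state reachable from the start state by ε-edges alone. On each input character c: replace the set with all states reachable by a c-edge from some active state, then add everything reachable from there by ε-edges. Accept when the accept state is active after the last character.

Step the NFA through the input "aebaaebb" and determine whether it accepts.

initial (ε-close {0}): {0,2}
'a' @ 1: {3,4}
'e' @ 2: {1,2,5}  (accept∈set)
'b' @ 3: {}  — dead — no transitions
rest 'aaebb' ignored (set empty)
after full input: {}  (accept=1 not in)

Answer: REJECT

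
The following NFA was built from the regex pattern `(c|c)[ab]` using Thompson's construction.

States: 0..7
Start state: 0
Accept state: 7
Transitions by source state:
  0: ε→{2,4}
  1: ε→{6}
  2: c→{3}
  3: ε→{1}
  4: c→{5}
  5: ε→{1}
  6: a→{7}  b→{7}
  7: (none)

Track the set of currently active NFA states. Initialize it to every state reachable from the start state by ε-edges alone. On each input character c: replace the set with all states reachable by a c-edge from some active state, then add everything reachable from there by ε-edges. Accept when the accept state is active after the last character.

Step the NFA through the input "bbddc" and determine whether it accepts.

start: ε-closure({0}) = {0,2,4}
'b' @ 1: {}  — state set empty
rest 'bddc' ignored (set empty)
end set {} — state 7 not in

Answer: REJECT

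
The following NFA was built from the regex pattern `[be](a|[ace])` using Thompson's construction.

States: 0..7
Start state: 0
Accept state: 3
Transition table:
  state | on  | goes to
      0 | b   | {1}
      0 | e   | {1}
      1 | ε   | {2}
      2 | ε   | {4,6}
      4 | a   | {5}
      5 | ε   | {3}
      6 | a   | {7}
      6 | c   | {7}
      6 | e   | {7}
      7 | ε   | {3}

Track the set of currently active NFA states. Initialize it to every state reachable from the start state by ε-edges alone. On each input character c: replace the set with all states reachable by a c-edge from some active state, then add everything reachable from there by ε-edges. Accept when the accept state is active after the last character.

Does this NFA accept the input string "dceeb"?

Answer: REJECT

Derivation:
start: ε-closure({0}) = {0}
'd' @ 1: {}  — state set empty
rest 'ceeb' ignored (set empty)
end set {} — state 3 not in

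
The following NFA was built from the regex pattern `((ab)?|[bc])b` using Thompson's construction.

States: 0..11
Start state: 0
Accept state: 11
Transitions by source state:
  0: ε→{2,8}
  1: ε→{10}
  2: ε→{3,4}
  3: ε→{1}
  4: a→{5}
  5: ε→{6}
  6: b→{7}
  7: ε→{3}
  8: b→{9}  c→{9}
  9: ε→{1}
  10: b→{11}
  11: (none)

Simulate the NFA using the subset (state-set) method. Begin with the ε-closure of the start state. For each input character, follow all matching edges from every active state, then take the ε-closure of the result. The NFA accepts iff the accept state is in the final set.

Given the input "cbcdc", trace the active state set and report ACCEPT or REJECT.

Answer: REJECT

Trace:
start: ε-closure({0}) = {0,1,2,3,4,8,10}
'c' @ 1: {1,9,10}
'b' @ 2: {11}  (accept∈set)
'c' @ 3: {}  — state set empty
rest 'dc' ignored (set empty)
end set {} — state 11 not in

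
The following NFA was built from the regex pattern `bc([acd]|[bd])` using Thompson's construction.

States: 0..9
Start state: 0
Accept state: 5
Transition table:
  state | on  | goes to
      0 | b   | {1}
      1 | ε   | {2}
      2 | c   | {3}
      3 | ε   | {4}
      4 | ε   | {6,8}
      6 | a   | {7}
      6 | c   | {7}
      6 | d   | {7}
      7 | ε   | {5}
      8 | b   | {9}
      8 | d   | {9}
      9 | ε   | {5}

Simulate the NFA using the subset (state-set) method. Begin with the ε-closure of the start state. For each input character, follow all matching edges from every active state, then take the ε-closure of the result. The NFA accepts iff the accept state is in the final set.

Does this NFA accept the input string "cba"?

Answer: REJECT

Steps:
start: ε-closure({0}) = {0}
'c' @ 1: {}  — dead — no transitions
rest 'ba' ignored (set empty)
after full input: {}  (accept=5 not in)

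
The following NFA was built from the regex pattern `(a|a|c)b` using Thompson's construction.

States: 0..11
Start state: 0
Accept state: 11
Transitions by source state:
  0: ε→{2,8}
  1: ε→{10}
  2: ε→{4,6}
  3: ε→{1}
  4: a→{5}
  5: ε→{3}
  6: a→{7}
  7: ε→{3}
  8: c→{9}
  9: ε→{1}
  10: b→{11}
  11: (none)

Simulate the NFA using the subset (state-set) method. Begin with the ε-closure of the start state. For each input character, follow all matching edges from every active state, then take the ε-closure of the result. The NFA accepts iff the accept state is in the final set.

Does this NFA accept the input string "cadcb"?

initial (ε-close {0}): {0,2,4,6,8}
'c' @ 1: {1,9,10}
'a' @ 2: {}  — no active states
rest 'dcb' ignored (set empty)
final: {}; accept 11 not in set

Answer: REJECT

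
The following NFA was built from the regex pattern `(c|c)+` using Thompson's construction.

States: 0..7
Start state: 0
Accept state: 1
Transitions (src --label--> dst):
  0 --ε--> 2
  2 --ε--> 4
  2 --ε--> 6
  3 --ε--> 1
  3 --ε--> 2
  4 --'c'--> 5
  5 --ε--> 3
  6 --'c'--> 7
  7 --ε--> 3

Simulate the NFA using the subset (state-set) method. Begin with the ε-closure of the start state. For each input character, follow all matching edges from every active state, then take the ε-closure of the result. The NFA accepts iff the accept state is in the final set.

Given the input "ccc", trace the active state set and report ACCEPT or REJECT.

start: ε-closure({0}) = {0,2,4,6}
'c' @ 1: {1,2,3,4,5,6,7}  ✓accept
'c' @ 2: {1,2,3,4,5,6,7}  ✓accept
'c' @ 3: {1,2,3,4,5,6,7}  ✓accept
final: {1,2,3,4,5,6,7}; accept 1 in set

Answer: ACCEPT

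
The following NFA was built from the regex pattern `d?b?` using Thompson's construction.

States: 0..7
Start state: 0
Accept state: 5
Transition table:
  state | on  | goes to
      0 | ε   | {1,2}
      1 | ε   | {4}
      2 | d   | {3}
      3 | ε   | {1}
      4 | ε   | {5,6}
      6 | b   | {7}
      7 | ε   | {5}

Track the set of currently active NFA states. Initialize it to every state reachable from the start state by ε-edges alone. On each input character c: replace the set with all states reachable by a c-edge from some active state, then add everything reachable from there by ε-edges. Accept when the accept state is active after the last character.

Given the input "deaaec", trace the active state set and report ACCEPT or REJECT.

initial (ε-close {0}): {0,1,2,4,5,6}
'd' @ 1: {1,3,4,5,6}  [accepting]
'e' @ 2: {}  — state set empty
rest 'aaec' ignored (set empty)
final: {}; accept 5 not in set

Answer: REJECT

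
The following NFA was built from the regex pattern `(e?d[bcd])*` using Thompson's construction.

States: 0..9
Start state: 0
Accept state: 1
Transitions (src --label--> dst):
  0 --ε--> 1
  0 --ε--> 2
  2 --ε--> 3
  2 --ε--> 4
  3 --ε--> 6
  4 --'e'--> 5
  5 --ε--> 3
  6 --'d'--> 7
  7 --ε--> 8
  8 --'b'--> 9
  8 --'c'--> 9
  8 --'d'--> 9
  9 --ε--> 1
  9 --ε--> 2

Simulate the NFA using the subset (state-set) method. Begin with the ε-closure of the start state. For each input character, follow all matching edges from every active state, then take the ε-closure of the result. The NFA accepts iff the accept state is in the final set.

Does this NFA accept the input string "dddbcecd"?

initial (ε-close {0}): {0,1,2,3,4,6}
'd' @ 1: {7,8}
'd' @ 2: {1,2,3,4,6,9}  ✓accept
'd' @ 3: {7,8}
'b' @ 4: {1,2,3,4,6,9}  ✓accept
'c' @ 5: {}  — dead — no transitions
rest 'ecd' ignored (set empty)
end set {} — state 1 not in

Answer: REJECT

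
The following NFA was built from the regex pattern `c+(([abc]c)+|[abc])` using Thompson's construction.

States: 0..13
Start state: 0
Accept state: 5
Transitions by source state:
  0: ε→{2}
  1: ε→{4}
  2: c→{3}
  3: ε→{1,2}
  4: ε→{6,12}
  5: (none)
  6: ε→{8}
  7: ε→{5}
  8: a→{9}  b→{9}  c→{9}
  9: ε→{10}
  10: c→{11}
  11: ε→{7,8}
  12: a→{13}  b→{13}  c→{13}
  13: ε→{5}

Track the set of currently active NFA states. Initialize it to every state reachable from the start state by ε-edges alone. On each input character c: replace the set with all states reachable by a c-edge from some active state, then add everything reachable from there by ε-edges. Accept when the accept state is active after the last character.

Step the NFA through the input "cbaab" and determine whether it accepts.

Answer: REJECT

Derivation:
S₀ = ε-closure({0}) = {0,2}
'c' @ 1: {1,2,3,4,6,8,12}
'b' @ 2: {5,9,10,13}  ✓accept
'a' @ 3: {}  — dead — no transitions
rest 'ab' ignored (set empty)
end set {} — state 5 not in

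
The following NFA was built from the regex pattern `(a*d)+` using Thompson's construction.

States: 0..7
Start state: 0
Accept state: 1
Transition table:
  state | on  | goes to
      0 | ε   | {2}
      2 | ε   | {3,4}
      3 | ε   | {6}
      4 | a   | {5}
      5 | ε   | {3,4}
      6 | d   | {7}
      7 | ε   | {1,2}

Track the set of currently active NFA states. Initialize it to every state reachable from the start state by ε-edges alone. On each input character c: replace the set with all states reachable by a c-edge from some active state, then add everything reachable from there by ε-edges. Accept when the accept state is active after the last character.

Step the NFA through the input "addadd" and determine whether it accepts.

start: ε-closure({0}) = {0,2,3,4,6}
'a' @ 1: {3,4,5,6}
'd' @ 2: {1,2,3,4,6,7}  (accept∈set)
'd' @ 3: {1,2,3,4,6,7}  (accept∈set)
'a' @ 4: {3,4,5,6}
'd' @ 5: {1,2,3,4,6,7}  (accept∈set)
'd' @ 6: {1,2,3,4,6,7}  (accept∈set)
end set {1,2,3,4,6,7} — state 1 in

Answer: ACCEPT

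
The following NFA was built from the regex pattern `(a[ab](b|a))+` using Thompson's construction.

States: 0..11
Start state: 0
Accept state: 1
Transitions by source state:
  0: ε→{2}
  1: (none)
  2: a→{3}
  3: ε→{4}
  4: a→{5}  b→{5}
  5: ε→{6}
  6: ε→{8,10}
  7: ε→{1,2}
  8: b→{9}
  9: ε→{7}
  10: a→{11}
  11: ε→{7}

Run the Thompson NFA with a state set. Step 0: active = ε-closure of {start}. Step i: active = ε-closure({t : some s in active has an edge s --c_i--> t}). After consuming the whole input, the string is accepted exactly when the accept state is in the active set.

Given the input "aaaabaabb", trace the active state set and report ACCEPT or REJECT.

Answer: ACCEPT

Trace:
initial (ε-close {0}): {0,2}
'a' @ 1: {3,4}
'a' @ 2: {5,6,8,10}
'a' @ 3: {1,2,7,11}  [accepting]
'a' @ 4: {3,4}
'b' @ 5: {5,6,8,10}
'a' @ 6: {1,2,7,11}  [accepting]
'a' @ 7: {3,4}
'b' @ 8: {5,6,8,10}
'b' @ 9: {1,2,7,9}  [accepting]
after full input: {1,2,7,9}  (accept=1 in)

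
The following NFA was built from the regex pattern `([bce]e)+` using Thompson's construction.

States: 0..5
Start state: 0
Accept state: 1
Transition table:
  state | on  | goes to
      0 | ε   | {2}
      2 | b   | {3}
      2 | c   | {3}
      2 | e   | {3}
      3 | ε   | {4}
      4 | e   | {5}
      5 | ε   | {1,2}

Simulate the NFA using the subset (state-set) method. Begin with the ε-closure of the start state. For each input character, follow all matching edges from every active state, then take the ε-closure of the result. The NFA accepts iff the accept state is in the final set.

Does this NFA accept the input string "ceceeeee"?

start: ε-closure({0}) = {0,2}
'c' @ 1: {3,4}
'e' @ 2: {1,2,5}  [accepting]
'c' @ 3: {3,4}
'e' @ 4: {1,2,5}  [accepting]
'e' @ 5: {3,4}
'e' @ 6: {1,2,5}  [accepting]
'e' @ 7: {3,4}
'e' @ 8: {1,2,5}  [accepting]
end set {1,2,5} — state 1 in

Answer: ACCEPT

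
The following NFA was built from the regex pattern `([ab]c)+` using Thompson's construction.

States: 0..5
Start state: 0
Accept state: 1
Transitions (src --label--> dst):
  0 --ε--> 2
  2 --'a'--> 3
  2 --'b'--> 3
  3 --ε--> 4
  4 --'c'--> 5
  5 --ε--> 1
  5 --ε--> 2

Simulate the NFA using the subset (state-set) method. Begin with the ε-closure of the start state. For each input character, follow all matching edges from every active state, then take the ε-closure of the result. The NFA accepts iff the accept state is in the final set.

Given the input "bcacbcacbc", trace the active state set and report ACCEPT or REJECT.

S₀ = ε-closure({0}) = {0,2}
'b' @ 1: {3,4}
'c' @ 2: {1,2,5}  (accept∈set)
'a' @ 3: {3,4}
'c' @ 4: {1,2,5}  (accept∈set)
'b' @ 5: {3,4}
'c' @ 6: {1,2,5}  (accept∈set)
'a' @ 7: {3,4}
'c' @ 8: {1,2,5}  (accept∈set)
'b' @ 9: {3,4}
'c' @ 10: {1,2,5}  (accept∈set)
end set {1,2,5} — state 1 in

Answer: ACCEPT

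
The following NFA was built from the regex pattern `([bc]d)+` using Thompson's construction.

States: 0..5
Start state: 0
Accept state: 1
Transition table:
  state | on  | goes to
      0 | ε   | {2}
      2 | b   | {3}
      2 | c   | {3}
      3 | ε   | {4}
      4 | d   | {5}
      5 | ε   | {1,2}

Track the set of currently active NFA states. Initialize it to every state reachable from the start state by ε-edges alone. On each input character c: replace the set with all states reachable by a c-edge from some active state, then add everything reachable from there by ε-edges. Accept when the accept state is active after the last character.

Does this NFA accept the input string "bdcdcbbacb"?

initial (ε-close {0}): {0,2}
'b' @ 1: {3,4}
'd' @ 2: {1,2,5}  (accept∈set)
'c' @ 3: {3,4}
'd' @ 4: {1,2,5}  (accept∈set)
'c' @ 5: {3,4}
'b' @ 6: {}  — state set empty
rest 'bacb' ignored (set empty)
final: {}; accept 1 not in set

Answer: REJECT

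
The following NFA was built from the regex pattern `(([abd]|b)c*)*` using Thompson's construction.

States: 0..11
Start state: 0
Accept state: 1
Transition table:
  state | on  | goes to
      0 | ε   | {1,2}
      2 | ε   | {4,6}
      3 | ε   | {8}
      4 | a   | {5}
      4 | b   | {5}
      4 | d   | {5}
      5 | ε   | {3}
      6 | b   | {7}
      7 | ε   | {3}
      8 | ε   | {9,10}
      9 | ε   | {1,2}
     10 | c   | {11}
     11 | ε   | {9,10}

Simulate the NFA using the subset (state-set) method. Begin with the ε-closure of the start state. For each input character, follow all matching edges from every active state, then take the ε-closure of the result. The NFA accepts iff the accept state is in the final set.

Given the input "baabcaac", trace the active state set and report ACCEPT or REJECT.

S₀ = ε-closure({0}) = {0,1,2,4,6}
'b' @ 1: {1,2,3,4,5,6,7,8,9,10}  [accepting]
'a' @ 2: {1,2,3,4,5,6,8,9,10}  [accepting]
'a' @ 3: {1,2,3,4,5,6,8,9,10}  [accepting]
'b' @ 4: {1,2,3,4,5,6,7,8,9,10}  [accepting]
'c' @ 5: {1,2,4,6,9,10,11}  [accepting]
'a' @ 6: {1,2,3,4,5,6,8,9,10}  [accepting]
'a' @ 7: {1,2,3,4,5,6,8,9,10}  [accepting]
'c' @ 8: {1,2,4,6,9,10,11}  [accepting]
final: {1,2,4,6,9,10,11}; accept 1 in set

Answer: ACCEPT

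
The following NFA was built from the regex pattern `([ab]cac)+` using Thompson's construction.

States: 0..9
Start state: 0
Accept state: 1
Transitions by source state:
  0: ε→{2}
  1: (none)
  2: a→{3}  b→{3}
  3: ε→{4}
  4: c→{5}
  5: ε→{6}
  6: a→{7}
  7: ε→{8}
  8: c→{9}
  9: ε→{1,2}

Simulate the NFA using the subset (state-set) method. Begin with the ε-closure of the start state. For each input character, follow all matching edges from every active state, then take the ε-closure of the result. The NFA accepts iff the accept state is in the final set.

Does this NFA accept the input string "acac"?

S₀ = ε-closure({0}) = {0,2}
'a' @ 1: {3,4}
'c' @ 2: {5,6}
'a' @ 3: {7,8}
'c' @ 4: {1,2,9}  (accept∈set)
end set {1,2,9} — state 1 in

Answer: ACCEPT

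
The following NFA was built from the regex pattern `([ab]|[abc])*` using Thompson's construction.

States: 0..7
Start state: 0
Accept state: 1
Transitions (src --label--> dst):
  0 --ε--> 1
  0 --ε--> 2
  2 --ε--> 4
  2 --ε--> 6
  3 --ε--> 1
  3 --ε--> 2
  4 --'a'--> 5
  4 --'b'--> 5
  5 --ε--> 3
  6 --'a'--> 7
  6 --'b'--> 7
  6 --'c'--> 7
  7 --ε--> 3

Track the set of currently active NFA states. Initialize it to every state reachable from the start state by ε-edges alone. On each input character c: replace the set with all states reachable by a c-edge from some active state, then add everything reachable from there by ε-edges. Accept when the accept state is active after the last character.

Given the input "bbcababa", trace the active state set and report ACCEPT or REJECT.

Answer: ACCEPT

Derivation:
S₀ = ε-closure({0}) = {0,1,2,4,6}
'b' @ 1: {1,2,3,4,5,6,7}  [accepting]
'b' @ 2: {1,2,3,4,5,6,7}  [accepting]
'c' @ 3: {1,2,3,4,6,7}  [accepting]
'a' @ 4: {1,2,3,4,5,6,7}  [accepting]
'b' @ 5: {1,2,3,4,5,6,7}  [accepting]
'a' @ 6: {1,2,3,4,5,6,7}  [accepting]
'b' @ 7: {1,2,3,4,5,6,7}  [accepting]
'a' @ 8: {1,2,3,4,5,6,7}  [accepting]
end set {1,2,3,4,5,6,7} — state 1 in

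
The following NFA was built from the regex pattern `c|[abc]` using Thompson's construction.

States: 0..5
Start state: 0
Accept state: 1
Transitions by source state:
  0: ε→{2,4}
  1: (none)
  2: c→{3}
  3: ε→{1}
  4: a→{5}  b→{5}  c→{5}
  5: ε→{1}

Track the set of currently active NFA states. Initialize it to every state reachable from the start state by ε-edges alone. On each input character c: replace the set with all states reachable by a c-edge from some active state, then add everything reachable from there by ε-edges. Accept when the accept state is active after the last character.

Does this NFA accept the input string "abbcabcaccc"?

initial (ε-close {0}): {0,2,4}
'a' @ 1: {1,5}  [accepting]
'b' @ 2: {}  — no active states
rest 'bcabcaccc' ignored (set empty)
end set {} — state 1 not in

Answer: REJECT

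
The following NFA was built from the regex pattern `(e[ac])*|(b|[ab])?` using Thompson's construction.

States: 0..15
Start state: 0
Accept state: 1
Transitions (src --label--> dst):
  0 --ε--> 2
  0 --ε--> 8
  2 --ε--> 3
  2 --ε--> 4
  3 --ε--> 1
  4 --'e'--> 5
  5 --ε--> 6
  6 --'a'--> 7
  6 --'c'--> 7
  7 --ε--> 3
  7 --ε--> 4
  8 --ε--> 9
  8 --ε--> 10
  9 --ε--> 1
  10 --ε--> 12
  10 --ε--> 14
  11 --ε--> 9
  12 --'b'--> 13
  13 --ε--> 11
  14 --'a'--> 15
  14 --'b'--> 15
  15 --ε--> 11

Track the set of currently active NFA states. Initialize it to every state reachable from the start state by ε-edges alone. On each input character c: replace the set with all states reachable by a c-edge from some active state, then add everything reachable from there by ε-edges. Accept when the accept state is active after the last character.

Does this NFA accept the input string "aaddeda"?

Answer: REJECT

Trace:
start: ε-closure({0}) = {0,1,2,3,4,8,9,10,12,14}
'a' @ 1: {1,9,11,15}  [accepting]
'a' @ 2: {}  — no active states
rest 'ddeda' ignored (set empty)
after full input: {}  (accept=1 not in)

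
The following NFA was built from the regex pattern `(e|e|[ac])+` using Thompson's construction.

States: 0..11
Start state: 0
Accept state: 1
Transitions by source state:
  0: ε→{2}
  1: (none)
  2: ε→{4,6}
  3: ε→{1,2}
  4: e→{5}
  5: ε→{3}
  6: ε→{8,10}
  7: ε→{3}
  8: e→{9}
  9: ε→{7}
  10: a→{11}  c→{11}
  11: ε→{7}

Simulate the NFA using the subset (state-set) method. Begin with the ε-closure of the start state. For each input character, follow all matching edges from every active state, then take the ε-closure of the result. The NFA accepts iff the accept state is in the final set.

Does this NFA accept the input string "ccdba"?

Answer: REJECT

Steps:
initial (ε-close {0}): {0,2,4,6,8,10}
'c' @ 1: {1,2,3,4,6,7,8,10,11}  ✓accept
'c' @ 2: {1,2,3,4,6,7,8,10,11}  ✓accept
'd' @ 3: {}  — no active states
rest 'ba' ignored (set empty)
after full input: {}  (accept=1 not in)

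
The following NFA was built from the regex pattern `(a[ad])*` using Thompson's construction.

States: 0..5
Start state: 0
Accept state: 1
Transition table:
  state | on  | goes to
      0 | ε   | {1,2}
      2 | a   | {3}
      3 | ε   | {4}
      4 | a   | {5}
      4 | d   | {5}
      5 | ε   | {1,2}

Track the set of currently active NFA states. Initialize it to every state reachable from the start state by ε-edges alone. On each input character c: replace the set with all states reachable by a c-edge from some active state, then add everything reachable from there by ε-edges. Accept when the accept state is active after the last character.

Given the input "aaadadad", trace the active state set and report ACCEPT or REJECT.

Answer: ACCEPT

Trace:
initial (ε-close {0}): {0,1,2}
'a' @ 1: {3,4}
'a' @ 2: {1,2,5}  [accepting]
'a' @ 3: {3,4}
'd' @ 4: {1,2,5}  [accepting]
'a' @ 5: {3,4}
'd' @ 6: {1,2,5}  [accepting]
'a' @ 7: {3,4}
'd' @ 8: {1,2,5}  [accepting]
after full input: {1,2,5}  (accept=1 in)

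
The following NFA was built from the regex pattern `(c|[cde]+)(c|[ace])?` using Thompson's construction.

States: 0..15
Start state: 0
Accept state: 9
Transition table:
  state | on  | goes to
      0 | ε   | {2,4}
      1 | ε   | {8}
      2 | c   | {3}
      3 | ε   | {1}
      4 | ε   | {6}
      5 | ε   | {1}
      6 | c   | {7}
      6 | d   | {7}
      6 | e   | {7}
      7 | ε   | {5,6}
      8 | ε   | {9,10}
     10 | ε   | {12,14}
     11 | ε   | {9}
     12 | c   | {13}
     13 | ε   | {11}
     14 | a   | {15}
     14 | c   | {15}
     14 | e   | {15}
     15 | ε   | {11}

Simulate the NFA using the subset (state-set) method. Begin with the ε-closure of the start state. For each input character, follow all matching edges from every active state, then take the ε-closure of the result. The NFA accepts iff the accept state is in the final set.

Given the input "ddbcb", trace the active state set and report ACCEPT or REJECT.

S₀ = ε-closure({0}) = {0,2,4,6}
'd' @ 1: {1,5,6,7,8,9,10,12,14}  (accept∈set)
'd' @ 2: {1,5,6,7,8,9,10,12,14}  (accept∈set)
'b' @ 3: {}  — dead — no transitions
rest 'cb' ignored (set empty)
end set {} — state 9 not in

Answer: REJECT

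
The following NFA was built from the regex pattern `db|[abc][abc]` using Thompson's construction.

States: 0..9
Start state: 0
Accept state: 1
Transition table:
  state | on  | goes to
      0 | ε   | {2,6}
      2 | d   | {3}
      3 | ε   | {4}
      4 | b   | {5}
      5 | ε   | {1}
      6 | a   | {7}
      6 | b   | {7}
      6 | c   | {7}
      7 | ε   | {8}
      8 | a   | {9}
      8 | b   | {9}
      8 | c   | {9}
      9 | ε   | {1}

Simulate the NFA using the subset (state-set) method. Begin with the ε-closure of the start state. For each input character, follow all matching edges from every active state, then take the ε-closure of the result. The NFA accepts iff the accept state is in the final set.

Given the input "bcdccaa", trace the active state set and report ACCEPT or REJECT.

S₀ = ε-closure({0}) = {0,2,6}
'b' @ 1: {7,8}
'c' @ 2: {1,9}  ✓accept
'd' @ 3: {}  — dead — no transitions
rest 'ccaa' ignored (set empty)
after full input: {}  (accept=1 not in)

Answer: REJECT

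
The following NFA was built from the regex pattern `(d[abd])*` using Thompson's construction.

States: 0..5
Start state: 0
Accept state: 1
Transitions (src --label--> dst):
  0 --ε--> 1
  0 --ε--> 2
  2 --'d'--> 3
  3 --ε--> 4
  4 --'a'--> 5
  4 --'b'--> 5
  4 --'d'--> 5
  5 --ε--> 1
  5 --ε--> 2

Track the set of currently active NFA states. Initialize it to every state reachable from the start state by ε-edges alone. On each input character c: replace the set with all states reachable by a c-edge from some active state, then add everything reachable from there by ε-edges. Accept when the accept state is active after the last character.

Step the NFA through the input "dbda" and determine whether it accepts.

Answer: ACCEPT

Derivation:
initial (ε-close {0}): {0,1,2}
'd' @ 1: {3,4}
'b' @ 2: {1,2,5}  ✓accept
'd' @ 3: {3,4}
'a' @ 4: {1,2,5}  ✓accept
end set {1,2,5} — state 1 in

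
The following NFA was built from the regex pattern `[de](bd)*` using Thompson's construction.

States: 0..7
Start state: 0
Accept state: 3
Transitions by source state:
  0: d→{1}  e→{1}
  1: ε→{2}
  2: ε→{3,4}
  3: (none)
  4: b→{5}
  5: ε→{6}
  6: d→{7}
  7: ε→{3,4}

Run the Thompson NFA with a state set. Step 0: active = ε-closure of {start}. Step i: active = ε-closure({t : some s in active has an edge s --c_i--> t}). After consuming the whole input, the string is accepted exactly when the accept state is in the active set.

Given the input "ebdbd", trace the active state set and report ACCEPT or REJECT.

S₀ = ε-closure({0}) = {0}
'e' @ 1: {1,2,3,4}  [accepting]
'b' @ 2: {5,6}
'd' @ 3: {3,4,7}  [accepting]
'b' @ 4: {5,6}
'd' @ 5: {3,4,7}  [accepting]
after full input: {3,4,7}  (accept=3 in)

Answer: ACCEPT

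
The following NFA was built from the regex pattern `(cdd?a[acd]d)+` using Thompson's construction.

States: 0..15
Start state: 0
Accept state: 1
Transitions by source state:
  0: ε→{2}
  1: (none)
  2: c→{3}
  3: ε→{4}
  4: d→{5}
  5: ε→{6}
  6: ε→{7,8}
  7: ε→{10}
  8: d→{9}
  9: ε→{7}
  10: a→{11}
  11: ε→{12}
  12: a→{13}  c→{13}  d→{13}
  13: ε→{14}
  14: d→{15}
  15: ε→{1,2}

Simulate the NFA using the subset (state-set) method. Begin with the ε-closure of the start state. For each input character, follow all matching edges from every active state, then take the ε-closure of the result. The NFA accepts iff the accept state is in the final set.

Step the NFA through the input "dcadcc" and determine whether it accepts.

initial (ε-close {0}): {0,2}
'd' @ 1: {}  — dead — no transitions
rest 'cadcc' ignored (set empty)
final: {}; accept 1 not in set

Answer: REJECT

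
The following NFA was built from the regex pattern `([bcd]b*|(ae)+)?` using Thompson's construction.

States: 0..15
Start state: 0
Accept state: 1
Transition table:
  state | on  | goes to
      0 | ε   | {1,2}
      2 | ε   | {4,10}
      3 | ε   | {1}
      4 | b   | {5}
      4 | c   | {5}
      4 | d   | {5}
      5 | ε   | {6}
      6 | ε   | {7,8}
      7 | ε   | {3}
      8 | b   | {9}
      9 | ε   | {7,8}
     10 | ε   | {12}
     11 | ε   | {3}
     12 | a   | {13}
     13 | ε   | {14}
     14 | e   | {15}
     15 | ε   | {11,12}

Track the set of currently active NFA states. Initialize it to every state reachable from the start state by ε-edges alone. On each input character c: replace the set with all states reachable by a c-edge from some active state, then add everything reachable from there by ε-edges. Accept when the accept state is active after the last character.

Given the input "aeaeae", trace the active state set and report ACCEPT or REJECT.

Answer: ACCEPT

Derivation:
S₀ = ε-closure({0}) = {0,1,2,4,10,12}
'a' @ 1: {13,14}
'e' @ 2: {1,3,11,12,15}  (accept∈set)
'a' @ 3: {13,14}
'e' @ 4: {1,3,11,12,15}  (accept∈set)
'a' @ 5: {13,14}
'e' @ 6: {1,3,11,12,15}  (accept∈set)
end set {1,3,11,12,15} — state 1 in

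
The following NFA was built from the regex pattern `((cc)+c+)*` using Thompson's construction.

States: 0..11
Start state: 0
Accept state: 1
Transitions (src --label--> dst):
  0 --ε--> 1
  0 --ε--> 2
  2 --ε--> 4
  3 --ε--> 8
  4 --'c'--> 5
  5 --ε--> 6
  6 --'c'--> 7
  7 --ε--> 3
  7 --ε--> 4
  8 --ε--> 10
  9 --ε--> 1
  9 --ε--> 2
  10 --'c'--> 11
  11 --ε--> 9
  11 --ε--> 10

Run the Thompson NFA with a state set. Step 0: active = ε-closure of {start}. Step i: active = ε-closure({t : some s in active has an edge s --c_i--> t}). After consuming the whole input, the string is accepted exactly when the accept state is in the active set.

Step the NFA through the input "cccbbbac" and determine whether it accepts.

Answer: REJECT

Trace:
start: ε-closure({0}) = {0,1,2,4}
'c' @ 1: {5,6}
'c' @ 2: {3,4,7,8,10}
'c' @ 3: {1,2,4,5,6,9,10,11}  (accept∈set)
'b' @ 4: {}  — no active states
rest 'bbac' ignored (set empty)
final: {}; accept 1 not in set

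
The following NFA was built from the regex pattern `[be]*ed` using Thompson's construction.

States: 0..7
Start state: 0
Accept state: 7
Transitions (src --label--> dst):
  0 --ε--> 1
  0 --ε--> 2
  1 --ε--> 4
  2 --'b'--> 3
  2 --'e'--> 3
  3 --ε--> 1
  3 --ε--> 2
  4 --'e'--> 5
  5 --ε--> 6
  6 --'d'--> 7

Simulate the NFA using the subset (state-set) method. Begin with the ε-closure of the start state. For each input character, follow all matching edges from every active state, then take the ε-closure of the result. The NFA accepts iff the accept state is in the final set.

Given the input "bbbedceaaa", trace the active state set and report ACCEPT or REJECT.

Answer: REJECT

Derivation:
start: ε-closure({0}) = {0,1,2,4}
'b' @ 1: {1,2,3,4}
'b' @ 2: {1,2,3,4}
'b' @ 3: {1,2,3,4}
'e' @ 4: {1,2,3,4,5,6}
'd' @ 5: {7}  [accepting]
'c' @ 6: {}  — state set empty
rest 'eaaa' ignored (set empty)
final: {}; accept 7 not in set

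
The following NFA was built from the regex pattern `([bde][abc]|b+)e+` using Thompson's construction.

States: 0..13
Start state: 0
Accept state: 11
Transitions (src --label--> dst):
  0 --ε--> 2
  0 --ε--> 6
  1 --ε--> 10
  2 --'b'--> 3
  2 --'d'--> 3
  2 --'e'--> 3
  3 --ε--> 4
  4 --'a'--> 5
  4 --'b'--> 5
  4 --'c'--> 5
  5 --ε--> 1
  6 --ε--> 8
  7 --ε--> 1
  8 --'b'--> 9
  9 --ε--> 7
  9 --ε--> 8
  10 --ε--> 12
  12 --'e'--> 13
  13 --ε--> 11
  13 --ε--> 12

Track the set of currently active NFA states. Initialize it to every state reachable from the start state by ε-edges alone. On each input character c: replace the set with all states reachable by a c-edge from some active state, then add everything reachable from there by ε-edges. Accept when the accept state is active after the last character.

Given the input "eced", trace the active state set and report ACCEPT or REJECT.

Answer: REJECT

Steps:
initial (ε-close {0}): {0,2,6,8}
'e' @ 1: {3,4}
'c' @ 2: {1,5,10,12}
'e' @ 3: {11,12,13}  ✓accept
'd' @ 4: {}  — dead — no transitions
end set {} — state 11 not in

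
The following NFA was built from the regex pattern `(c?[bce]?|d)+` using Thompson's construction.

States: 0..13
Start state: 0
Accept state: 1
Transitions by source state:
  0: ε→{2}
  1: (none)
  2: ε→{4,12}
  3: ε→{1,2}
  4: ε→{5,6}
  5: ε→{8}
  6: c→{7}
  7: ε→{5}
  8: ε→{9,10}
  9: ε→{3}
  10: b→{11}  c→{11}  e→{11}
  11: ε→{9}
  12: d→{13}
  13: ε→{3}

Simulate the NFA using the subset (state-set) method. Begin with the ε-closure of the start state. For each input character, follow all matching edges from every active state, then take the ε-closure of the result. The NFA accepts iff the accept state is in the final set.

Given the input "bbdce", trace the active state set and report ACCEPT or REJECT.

Answer: ACCEPT

Steps:
S₀ = ε-closure({0}) = {0,1,2,3,4,5,6,8,9,10,12}
'b' @ 1: {1,2,3,4,5,6,8,9,10,11,12}  (accept∈set)
'b' @ 2: {1,2,3,4,5,6,8,9,10,11,12}  (accept∈set)
'd' @ 3: {1,2,3,4,5,6,8,9,10,12,13}  (accept∈set)
'c' @ 4: {1,2,3,4,5,6,7,8,9,10,11,12}  (accept∈set)
'e' @ 5: {1,2,3,4,5,6,8,9,10,11,12}  (accept∈set)
after full input: {1,2,3,4,5,6,8,9,10,11,12}  (accept=1 in)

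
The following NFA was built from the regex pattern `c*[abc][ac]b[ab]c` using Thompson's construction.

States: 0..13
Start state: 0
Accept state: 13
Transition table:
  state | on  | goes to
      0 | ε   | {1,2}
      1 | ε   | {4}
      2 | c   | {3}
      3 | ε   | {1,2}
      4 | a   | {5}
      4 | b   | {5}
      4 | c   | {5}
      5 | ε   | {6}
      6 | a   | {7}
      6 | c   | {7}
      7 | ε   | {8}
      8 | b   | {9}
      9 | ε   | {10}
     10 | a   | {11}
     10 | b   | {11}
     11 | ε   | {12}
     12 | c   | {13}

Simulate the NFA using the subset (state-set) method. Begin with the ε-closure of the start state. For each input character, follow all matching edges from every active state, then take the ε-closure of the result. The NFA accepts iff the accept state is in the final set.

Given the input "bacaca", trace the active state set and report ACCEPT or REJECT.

Answer: REJECT

Derivation:
start: ε-closure({0}) = {0,1,2,4}
'b' @ 1: {5,6}
'a' @ 2: {7,8}
'c' @ 3: {}  — no active states
rest 'aca' ignored (set empty)
final: {}; accept 13 not in set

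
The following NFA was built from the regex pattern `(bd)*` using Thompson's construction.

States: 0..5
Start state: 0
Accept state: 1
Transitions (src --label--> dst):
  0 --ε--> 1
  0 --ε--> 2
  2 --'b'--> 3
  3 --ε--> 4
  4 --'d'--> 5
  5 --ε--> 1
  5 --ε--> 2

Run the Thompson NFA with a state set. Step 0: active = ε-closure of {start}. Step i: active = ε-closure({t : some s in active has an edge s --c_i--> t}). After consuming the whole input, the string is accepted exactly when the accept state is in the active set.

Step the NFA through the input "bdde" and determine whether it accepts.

start: ε-closure({0}) = {0,1,2}
'b' @ 1: {3,4}
'd' @ 2: {1,2,5}  [accepting]
'd' @ 3: {}  — no active states
rest 'e' ignored (set empty)
final: {}; accept 1 not in set

Answer: REJECT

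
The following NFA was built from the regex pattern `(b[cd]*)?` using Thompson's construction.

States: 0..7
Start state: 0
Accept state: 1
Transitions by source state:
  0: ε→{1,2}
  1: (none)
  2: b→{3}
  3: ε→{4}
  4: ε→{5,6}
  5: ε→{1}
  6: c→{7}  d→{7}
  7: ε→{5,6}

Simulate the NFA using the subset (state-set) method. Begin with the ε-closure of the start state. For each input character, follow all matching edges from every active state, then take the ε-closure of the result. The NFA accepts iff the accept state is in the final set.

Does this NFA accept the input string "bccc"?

Answer: ACCEPT

Trace:
S₀ = ε-closure({0}) = {0,1,2}
'b' @ 1: {1,3,4,5,6}  ✓accept
'c' @ 2: {1,5,6,7}  ✓accept
'c' @ 3: {1,5,6,7}  ✓accept
'c' @ 4: {1,5,6,7}  ✓accept
final: {1,5,6,7}; accept 1 in set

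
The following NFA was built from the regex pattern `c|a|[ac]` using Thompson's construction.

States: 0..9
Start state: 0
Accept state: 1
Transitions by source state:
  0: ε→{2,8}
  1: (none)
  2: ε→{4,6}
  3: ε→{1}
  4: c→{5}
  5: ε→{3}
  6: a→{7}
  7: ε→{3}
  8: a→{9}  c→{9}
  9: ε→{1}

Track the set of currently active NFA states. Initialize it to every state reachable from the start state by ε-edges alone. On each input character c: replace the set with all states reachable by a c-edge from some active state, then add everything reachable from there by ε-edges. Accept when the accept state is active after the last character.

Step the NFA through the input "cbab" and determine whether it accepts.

Answer: REJECT

Trace:
S₀ = ε-closure({0}) = {0,2,4,6,8}
'c' @ 1: {1,3,5,9}  [accepting]
'b' @ 2: {}  — dead — no transitions
rest 'ab' ignored (set empty)
final: {}; accept 1 not in set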